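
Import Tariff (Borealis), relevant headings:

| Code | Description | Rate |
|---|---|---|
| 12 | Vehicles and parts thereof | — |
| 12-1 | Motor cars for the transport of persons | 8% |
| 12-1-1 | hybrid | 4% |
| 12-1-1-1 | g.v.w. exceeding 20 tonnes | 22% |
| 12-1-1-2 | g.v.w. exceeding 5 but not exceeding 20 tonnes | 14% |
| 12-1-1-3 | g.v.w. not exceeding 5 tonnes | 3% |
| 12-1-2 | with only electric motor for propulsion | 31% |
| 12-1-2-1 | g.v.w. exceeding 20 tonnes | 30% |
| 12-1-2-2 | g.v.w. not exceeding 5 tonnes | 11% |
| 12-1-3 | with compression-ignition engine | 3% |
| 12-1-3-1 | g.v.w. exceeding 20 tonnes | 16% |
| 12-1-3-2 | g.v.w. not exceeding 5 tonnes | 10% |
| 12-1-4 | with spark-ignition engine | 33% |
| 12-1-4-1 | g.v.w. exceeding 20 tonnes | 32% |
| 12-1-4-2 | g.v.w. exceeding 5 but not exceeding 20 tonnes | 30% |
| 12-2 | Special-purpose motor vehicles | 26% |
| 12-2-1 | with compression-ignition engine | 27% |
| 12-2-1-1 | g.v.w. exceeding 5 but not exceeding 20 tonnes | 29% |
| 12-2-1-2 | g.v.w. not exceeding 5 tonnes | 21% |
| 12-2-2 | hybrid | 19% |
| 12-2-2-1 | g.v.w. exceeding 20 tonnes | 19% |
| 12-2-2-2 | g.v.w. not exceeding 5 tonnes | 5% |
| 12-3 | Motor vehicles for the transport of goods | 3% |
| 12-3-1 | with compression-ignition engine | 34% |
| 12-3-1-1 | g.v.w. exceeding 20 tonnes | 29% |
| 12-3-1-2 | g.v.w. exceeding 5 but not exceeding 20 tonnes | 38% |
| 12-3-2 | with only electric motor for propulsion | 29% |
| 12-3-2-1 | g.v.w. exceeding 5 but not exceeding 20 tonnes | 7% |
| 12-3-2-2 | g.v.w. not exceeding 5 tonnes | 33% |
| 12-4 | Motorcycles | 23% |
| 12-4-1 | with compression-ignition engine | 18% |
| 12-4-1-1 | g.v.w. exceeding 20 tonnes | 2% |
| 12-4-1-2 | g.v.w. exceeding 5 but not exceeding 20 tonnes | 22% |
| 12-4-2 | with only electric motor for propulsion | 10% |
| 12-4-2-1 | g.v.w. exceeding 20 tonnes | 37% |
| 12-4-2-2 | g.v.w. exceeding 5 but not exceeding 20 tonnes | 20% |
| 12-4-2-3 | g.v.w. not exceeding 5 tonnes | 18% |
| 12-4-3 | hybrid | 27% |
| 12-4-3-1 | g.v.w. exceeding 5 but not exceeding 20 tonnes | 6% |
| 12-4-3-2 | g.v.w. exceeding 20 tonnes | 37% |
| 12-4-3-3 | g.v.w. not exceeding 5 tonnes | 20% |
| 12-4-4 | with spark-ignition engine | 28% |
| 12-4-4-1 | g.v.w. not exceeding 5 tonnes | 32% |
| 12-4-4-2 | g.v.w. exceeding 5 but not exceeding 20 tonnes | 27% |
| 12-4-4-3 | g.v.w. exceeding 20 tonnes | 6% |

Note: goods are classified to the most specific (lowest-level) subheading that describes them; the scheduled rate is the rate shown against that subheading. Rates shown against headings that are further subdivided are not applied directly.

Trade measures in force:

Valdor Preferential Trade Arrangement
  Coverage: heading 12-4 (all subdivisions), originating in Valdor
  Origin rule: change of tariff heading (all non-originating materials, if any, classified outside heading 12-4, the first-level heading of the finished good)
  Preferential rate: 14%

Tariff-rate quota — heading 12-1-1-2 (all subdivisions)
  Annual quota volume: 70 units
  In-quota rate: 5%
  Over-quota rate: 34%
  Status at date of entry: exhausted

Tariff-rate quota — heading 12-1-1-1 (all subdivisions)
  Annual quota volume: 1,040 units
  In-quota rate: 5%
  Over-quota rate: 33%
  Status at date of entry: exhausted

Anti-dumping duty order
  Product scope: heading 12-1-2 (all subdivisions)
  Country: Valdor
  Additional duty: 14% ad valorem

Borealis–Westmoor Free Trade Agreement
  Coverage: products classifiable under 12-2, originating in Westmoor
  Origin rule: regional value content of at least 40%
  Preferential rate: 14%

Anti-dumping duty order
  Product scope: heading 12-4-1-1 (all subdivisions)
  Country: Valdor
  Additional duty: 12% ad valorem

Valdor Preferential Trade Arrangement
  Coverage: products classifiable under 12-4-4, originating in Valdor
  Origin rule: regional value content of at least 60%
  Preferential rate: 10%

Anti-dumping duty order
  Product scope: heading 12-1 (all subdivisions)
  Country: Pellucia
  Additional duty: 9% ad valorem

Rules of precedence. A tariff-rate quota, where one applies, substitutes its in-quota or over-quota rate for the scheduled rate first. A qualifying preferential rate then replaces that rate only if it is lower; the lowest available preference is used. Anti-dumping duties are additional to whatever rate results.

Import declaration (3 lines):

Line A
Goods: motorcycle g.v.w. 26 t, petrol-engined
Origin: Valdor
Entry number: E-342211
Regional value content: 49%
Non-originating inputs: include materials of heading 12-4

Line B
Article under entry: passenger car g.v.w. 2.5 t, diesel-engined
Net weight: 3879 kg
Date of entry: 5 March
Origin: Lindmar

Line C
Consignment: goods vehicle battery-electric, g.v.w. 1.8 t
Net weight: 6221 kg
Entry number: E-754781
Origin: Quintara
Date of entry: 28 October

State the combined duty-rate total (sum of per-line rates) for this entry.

Line A: motorcycle → 12-4; petrol-engined → 12-4-4; g.v.w. 26 t → 12-4-4-3. Scheduled 6%. Valdor agreement on 12-4: CTH not met; Valdor agreement on 12-4-4: RVC < 60%. → 6%.
Line B: passenger car → 12-1; diesel-engined → 12-1-3; g.v.w. 2.5 t → 12-1-3-2. Scheduled 10%. No special measure applies. → 10%.
Line C: goods vehicle → 12-3; battery-electric → 12-3-2; g.v.w. 1.8 t → 12-3-2-2. Scheduled 33%. No special measure applies. → 33%.
Sum: 6% + 10% + 33% = 49%.

49%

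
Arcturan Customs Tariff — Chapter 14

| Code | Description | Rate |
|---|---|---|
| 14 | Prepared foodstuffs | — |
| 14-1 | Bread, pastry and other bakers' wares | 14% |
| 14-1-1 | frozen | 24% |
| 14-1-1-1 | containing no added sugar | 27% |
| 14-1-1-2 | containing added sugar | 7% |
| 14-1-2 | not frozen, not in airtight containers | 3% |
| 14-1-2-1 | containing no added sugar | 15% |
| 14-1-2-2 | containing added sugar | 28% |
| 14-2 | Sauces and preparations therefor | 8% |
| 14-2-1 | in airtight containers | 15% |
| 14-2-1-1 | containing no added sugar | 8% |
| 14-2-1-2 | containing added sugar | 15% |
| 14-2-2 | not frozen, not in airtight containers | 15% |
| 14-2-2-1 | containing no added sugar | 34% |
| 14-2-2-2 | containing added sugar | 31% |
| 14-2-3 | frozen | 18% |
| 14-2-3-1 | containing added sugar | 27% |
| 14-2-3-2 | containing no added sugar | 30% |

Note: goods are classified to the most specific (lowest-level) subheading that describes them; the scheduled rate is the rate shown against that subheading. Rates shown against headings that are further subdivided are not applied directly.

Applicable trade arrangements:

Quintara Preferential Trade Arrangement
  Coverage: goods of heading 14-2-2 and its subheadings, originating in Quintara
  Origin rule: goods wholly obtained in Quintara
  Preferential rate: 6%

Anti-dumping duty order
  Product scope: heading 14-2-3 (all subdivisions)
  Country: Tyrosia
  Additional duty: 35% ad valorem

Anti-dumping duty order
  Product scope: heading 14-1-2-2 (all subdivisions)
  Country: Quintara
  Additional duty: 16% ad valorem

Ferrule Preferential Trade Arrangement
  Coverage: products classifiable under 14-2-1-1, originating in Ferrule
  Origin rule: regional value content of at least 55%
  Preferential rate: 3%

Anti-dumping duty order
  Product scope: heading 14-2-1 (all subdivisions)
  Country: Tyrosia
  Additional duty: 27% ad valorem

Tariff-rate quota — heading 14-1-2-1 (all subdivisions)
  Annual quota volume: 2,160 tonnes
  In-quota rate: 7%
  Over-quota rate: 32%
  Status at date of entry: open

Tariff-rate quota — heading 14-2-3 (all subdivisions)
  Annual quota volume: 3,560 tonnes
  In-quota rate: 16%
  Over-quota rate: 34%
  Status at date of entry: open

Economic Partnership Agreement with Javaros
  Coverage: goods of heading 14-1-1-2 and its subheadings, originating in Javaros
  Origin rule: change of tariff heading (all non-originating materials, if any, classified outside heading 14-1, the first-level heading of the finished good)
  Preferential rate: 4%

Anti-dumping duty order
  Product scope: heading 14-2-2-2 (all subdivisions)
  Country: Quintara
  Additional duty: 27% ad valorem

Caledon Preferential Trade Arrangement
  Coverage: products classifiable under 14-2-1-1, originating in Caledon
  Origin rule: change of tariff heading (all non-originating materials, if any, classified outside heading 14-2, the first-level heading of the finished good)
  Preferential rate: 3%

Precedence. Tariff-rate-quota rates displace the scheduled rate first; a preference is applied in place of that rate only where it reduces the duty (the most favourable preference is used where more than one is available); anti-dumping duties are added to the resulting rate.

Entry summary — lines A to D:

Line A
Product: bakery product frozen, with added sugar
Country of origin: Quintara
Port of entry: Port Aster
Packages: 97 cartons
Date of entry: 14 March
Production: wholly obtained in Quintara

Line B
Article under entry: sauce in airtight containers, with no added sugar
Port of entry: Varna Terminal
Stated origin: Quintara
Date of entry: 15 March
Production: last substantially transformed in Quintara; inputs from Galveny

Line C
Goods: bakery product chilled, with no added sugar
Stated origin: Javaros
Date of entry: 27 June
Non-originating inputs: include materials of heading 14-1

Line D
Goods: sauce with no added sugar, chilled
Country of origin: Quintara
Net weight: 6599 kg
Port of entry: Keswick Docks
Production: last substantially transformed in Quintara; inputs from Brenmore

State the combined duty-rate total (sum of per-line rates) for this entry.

56%

Line A: bakery product → 14-1; frozen → 14-1-1; with added sugar → 14-1-1-2. Scheduled 7%. Quintara agreement on 14-2-2: 14-1-1-2 not covered. → 7%.
Line B: sauce → 14-2; in airtight containers → 14-2-1; with no added sugar → 14-2-1-1. Scheduled 8%. Quintara agreement on 14-2-2: 14-2-1-1 not covered. → 8%.
Line C: bakery product → 14-1; chilled → 14-1-2; with no added sugar → 14-1-2-1. Scheduled 15%. quota on 14-1-2-1 open → in-quota 7%; Javaros agreement on 14-1-1-2: 14-1-2-1 not covered. → 7%.
Line D: sauce → 14-2; chilled → 14-2-2; with no added sugar → 14-2-2-1. Scheduled 34%. Quintara agreement on 14-2-2: not wholly obtained. → 34%.
Sum: 7% + 8% + 7% + 34% = 56%.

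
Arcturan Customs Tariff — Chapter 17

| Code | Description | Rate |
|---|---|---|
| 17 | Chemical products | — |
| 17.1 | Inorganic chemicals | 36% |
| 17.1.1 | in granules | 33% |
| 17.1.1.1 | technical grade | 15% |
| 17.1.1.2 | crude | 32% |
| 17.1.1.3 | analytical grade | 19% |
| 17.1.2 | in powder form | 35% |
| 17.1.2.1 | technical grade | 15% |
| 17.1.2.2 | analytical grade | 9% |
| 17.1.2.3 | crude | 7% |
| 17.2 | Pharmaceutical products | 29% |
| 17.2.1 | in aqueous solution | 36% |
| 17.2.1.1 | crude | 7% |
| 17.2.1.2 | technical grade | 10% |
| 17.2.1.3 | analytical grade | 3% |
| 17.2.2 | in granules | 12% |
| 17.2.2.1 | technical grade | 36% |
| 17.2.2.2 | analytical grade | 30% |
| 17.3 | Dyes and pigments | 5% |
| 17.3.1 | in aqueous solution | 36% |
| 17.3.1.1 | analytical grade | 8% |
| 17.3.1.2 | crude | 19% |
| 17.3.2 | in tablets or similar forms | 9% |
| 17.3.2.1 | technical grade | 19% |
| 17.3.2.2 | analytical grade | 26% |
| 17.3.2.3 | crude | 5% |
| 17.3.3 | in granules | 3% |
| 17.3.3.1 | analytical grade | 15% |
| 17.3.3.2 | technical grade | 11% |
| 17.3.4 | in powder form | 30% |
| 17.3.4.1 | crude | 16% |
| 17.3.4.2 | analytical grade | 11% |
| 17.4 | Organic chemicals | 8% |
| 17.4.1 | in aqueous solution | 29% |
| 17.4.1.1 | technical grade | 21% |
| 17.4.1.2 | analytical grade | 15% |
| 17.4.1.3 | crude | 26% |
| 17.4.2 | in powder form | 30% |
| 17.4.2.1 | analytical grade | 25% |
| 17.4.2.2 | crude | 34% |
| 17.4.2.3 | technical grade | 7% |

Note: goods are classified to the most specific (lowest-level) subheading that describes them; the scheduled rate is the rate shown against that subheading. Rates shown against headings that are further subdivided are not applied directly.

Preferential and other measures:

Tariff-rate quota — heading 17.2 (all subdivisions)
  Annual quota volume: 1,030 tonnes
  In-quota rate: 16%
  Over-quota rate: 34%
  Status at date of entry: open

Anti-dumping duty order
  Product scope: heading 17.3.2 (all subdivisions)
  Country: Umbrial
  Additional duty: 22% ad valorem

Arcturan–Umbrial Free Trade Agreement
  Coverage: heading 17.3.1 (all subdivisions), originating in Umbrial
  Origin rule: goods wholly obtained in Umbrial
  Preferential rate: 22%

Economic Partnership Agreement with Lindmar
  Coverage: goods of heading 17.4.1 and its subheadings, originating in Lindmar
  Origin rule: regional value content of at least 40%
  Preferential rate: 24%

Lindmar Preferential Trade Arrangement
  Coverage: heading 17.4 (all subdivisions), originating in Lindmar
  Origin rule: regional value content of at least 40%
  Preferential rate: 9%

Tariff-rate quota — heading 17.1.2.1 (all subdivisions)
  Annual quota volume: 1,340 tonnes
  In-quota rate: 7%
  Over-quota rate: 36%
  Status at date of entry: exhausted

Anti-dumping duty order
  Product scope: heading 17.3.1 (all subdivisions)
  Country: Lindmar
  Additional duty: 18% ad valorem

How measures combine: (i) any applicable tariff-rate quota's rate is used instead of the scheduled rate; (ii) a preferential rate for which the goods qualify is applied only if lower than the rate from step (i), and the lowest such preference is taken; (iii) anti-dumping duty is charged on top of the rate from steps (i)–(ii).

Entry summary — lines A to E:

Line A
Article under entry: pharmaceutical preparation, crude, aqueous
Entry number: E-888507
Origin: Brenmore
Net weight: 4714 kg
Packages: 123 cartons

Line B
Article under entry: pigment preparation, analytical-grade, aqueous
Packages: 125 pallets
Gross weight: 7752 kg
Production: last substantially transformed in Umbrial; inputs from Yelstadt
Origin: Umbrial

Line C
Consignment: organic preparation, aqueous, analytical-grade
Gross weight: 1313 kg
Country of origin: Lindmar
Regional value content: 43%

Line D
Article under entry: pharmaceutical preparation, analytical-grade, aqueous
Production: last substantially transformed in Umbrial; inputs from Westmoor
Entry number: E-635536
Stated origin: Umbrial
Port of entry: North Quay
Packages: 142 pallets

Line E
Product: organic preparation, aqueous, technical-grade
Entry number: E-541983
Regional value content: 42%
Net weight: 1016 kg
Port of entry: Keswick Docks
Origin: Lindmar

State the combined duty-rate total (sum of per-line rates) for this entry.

Line A: pharmaceutical → 17.2; aqueous → 17.2.1; crude → 17.2.1.1. Scheduled 7%. quota on 17.2 open → in-quota 16%. → 16%.
Line B: pigment → 17.3; aqueous → 17.3.1; analytical-grade → 17.3.1.1. Scheduled 8%. Umbrial agreement on 17.3.1: not wholly obtained. → 8%.
Line C: organic → 17.4; aqueous → 17.4.1; analytical-grade → 17.4.1.2. Scheduled 15%. Lindmar agreement on 17.4.1: RVC ≥ 40% → 24% available; Lindmar agreement on 17.4: RVC ≥ 40% → 9% available; preferential 9%. → 9%.
Line D: pharmaceutical → 17.2; aqueous → 17.2.1; analytical-grade → 17.2.1.3. Scheduled 3%. quota on 17.2 open → in-quota 16%; Umbrial agreement on 17.3.1: 17.2.1.3 not covered. → 16%.
Line E: organic → 17.4; aqueous → 17.4.1; technical-grade → 17.4.1.1. Scheduled 21%. Lindmar agreement on 17.4.1: RVC ≥ 40% → 24% available; Lindmar agreement on 17.4: RVC ≥ 40% → 9% available; preferential 9%. → 9%.
Sum: 16% + 8% + 9% + 16% + 9% = 58%.

58%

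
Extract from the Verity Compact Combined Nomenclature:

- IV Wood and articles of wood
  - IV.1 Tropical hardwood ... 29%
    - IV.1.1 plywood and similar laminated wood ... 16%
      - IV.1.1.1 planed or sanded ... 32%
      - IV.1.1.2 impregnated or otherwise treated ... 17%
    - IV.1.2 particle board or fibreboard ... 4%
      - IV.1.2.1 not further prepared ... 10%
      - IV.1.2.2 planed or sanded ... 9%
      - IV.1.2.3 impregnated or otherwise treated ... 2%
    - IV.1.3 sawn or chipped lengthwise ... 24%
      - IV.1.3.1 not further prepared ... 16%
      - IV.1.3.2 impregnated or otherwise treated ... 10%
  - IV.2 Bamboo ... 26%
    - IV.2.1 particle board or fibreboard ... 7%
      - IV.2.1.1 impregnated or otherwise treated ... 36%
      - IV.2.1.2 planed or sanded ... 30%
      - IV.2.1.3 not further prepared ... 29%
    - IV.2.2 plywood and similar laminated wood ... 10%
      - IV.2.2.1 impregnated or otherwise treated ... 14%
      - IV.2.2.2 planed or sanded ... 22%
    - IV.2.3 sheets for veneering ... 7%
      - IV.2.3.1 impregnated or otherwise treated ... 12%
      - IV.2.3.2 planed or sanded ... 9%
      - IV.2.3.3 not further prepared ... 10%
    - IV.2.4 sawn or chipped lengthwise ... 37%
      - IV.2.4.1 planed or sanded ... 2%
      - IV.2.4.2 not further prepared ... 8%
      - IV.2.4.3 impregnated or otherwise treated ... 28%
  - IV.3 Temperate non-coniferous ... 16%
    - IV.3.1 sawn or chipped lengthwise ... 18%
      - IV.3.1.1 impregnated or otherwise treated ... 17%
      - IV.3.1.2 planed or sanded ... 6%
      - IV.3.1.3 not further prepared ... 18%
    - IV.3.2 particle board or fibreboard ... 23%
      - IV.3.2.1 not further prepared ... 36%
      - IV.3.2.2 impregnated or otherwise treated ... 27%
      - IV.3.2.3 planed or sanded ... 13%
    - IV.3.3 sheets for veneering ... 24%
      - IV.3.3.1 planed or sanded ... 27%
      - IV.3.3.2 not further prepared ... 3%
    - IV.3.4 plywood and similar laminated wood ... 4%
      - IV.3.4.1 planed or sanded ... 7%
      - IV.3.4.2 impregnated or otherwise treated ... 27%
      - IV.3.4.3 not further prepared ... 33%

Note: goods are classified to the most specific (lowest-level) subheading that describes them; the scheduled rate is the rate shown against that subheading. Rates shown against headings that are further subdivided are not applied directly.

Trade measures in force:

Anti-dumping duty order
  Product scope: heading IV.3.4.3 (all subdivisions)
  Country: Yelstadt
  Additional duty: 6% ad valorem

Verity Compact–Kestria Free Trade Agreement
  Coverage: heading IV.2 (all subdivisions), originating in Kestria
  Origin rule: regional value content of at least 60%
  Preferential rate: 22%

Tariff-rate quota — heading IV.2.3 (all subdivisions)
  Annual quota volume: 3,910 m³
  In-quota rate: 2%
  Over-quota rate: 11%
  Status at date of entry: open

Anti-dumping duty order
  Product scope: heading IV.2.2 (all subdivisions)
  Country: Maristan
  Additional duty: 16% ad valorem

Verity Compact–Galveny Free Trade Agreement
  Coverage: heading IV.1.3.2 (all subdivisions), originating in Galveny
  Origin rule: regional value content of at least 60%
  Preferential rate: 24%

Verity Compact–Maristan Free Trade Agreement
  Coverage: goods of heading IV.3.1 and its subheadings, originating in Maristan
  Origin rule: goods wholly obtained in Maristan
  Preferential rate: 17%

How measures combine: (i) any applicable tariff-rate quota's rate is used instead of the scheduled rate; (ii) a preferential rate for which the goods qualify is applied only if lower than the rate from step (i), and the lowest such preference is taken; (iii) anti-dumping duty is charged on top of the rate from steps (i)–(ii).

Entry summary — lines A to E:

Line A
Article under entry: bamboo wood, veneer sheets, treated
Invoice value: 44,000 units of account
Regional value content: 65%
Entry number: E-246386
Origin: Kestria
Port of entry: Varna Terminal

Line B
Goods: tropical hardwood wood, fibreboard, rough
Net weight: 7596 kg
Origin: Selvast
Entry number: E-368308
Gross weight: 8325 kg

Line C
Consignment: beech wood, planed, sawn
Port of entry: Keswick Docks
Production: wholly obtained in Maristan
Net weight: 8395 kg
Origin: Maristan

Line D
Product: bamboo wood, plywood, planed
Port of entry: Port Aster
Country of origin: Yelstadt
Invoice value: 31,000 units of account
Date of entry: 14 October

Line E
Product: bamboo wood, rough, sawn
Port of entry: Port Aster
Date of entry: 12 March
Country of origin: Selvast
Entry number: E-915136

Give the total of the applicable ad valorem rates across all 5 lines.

Line A: bamboo → IV.2; veneer sheets → IV.2.3; treated → IV.2.3.1. Scheduled 12%. quota on IV.2.3 open → in-quota 2%; Kestria agreement on IV.2: RVC ≥ 60% → 22% available; preference 22% not lower than 2% → no reduction. → 2%.
Line B: tropical hardwood → IV.1; fibreboard → IV.1.2; rough → IV.1.2.1. Scheduled 10%. No special measure applies. → 10%.
Line C: beech → IV.3; sawn → IV.3.1; planed → IV.3.1.2. Scheduled 6%. Maristan agreement on IV.3.1: wholly obtained → 17% available; preference 17% not lower than 6% → no reduction. → 6%.
Line D: bamboo → IV.2; plywood → IV.2.2; planed → IV.2.2.2. Scheduled 22%. No special measure applies. → 22%.
Line E: bamboo → IV.2; sawn → IV.2.4; rough → IV.2.4.2. Scheduled 8%. No special measure applies. → 8%.
Sum: 2% + 10% + 6% + 22% + 8% = 48%.

48%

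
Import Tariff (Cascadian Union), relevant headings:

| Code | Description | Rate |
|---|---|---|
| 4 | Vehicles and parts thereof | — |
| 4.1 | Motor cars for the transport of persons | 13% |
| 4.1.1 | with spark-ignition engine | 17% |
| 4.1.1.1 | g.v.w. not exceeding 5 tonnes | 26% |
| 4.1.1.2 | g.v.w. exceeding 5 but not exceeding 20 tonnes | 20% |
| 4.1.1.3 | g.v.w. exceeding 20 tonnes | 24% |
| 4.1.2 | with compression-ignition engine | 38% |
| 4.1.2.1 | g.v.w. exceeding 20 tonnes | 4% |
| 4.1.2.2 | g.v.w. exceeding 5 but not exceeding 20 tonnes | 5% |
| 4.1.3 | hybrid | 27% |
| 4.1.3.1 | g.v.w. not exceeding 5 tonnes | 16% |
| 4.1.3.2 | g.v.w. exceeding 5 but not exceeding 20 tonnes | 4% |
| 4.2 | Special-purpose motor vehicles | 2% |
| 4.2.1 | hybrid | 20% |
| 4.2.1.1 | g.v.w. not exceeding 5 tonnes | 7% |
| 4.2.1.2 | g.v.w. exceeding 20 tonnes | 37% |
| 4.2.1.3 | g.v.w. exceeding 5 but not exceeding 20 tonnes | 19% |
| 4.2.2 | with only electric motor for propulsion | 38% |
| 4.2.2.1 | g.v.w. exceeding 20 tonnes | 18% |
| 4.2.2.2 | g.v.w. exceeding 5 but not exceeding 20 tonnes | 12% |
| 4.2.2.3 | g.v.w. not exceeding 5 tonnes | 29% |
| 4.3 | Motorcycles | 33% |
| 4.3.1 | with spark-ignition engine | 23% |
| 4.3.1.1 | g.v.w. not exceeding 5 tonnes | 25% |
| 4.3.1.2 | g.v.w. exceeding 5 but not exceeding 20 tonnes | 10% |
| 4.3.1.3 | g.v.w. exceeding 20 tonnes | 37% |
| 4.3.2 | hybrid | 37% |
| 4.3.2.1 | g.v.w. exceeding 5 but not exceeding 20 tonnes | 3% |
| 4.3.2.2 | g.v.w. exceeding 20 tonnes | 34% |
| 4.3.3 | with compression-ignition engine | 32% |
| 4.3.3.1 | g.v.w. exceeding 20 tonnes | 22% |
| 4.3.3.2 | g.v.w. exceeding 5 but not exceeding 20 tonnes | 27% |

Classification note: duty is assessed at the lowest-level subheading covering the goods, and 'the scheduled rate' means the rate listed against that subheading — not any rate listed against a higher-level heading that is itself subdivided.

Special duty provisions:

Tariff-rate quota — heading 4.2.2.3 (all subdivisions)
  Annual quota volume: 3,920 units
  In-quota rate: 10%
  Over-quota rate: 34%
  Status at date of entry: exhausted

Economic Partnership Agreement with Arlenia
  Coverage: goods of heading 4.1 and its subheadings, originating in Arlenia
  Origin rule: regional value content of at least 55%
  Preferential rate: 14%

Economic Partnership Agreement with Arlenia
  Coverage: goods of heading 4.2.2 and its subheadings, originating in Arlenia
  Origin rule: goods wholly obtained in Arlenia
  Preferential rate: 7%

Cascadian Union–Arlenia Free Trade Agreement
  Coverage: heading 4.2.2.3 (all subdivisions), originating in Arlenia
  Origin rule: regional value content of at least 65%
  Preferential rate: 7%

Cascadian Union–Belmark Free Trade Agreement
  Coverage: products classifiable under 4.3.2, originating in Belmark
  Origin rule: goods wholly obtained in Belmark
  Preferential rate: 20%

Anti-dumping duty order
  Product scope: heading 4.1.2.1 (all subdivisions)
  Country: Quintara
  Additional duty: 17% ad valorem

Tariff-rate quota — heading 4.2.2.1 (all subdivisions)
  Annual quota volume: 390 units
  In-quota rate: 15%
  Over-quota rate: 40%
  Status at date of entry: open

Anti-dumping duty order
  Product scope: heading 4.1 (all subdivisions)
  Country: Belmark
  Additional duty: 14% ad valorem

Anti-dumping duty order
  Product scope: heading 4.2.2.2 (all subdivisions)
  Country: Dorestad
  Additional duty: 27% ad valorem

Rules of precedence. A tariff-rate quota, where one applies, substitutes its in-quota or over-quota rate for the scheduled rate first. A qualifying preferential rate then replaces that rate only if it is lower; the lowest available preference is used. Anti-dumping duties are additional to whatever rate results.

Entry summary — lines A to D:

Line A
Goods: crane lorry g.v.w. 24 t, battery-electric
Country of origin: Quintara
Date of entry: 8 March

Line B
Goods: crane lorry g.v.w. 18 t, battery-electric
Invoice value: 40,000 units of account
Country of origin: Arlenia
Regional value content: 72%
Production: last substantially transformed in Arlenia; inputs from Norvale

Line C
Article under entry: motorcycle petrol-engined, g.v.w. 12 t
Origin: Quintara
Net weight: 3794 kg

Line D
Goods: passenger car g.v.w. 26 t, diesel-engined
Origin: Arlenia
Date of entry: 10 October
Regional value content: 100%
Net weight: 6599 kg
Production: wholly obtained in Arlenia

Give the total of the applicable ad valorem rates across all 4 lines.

41%

Line A: crane lorry → 4.2; battery-electric → 4.2.2; g.v.w. 24 t → 4.2.2.1. Scheduled 18%. quota on 4.2.2.1 open → in-quota 15%. → 15%.
Line B: crane lorry → 4.2; battery-electric → 4.2.2; g.v.w. 18 t → 4.2.2.2. Scheduled 12%. Arlenia agreement on 4.1: 4.2.2.2 not covered; Arlenia agreement on 4.2.2: not wholly obtained; Arlenia agreement on 4.2.2.3: 4.2.2.2 not covered. → 12%.
Line C: motorcycle → 4.3; petrol-engined → 4.3.1; g.v.w. 12 t → 4.3.1.2. Scheduled 10%. No special measure applies. → 10%.
Line D: passenger car → 4.1; diesel-engined → 4.1.2; g.v.w. 26 t → 4.1.2.1. Scheduled 4%. Arlenia agreement on 4.1: RVC ≥ 55% → 14% available; Arlenia agreement on 4.2.2: 4.1.2.1 not covered; Arlenia agreement on 4.2.2.3: 4.1.2.1 not covered; preference 14% not lower than 4% → no reduction. → 4%.
Sum: 15% + 12% + 10% + 4% = 41%.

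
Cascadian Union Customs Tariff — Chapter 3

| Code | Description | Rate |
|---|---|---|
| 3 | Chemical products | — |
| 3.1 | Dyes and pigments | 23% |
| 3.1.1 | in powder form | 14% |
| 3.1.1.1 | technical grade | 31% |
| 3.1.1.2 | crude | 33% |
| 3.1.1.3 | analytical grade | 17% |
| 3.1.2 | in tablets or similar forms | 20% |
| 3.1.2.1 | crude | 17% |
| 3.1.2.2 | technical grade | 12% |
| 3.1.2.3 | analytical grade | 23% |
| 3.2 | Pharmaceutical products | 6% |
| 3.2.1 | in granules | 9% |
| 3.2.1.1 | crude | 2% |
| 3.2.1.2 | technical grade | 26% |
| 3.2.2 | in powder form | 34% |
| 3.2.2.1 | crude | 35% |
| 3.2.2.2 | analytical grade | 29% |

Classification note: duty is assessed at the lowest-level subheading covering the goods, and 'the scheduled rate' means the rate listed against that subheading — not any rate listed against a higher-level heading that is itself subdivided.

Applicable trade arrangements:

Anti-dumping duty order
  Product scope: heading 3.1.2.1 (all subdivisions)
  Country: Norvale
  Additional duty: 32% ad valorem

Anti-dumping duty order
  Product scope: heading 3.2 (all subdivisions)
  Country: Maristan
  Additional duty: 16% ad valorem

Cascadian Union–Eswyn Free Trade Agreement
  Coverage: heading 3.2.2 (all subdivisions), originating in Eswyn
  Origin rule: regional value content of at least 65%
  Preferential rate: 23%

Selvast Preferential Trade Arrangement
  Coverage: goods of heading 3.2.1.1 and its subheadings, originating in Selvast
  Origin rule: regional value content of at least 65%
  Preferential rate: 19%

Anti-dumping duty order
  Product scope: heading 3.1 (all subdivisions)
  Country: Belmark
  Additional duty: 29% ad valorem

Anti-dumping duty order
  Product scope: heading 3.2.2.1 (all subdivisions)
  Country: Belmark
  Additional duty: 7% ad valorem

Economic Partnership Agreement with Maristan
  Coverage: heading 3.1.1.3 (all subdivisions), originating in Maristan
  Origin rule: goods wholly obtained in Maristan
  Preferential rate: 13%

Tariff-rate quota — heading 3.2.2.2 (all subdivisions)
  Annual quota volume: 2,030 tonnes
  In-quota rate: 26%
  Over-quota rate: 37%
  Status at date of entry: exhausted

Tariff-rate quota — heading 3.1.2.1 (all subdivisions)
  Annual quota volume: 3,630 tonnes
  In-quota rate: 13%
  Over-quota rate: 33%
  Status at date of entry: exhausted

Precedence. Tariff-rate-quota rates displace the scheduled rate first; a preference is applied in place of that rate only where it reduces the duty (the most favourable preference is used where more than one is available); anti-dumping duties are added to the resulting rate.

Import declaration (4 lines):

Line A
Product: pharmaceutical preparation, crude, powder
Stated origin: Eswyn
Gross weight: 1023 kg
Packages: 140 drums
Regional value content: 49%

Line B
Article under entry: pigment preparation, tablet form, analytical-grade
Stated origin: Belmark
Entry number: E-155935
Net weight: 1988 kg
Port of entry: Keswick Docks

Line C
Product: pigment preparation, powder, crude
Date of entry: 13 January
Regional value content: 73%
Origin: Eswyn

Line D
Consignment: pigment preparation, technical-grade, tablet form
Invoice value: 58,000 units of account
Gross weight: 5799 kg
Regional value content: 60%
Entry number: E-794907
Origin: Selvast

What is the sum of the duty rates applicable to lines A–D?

132%

Line A: pharmaceutical → 3.2; powder → 3.2.2; crude → 3.2.2.1. Scheduled 35%. Eswyn agreement on 3.2.2: RVC < 65%. → 35%.
Line B: pigment → 3.1; tablet form → 3.1.2; analytical-grade → 3.1.2.3. Scheduled 23%. anti-dumping (Belmark, 3.1): +29%; total 23% + 29% = 52%. → 52%.
Line C: pigment → 3.1; powder → 3.1.1; crude → 3.1.1.2. Scheduled 33%. Eswyn agreement on 3.2.2: 3.1.1.2 not covered. → 33%.
Line D: pigment → 3.1; tablet form → 3.1.2; technical-grade → 3.1.2.2. Scheduled 12%. Selvast agreement on 3.2.1.1: 3.1.2.2 not covered. → 12%.
Sum: 35% + 52% + 33% + 12% = 132%.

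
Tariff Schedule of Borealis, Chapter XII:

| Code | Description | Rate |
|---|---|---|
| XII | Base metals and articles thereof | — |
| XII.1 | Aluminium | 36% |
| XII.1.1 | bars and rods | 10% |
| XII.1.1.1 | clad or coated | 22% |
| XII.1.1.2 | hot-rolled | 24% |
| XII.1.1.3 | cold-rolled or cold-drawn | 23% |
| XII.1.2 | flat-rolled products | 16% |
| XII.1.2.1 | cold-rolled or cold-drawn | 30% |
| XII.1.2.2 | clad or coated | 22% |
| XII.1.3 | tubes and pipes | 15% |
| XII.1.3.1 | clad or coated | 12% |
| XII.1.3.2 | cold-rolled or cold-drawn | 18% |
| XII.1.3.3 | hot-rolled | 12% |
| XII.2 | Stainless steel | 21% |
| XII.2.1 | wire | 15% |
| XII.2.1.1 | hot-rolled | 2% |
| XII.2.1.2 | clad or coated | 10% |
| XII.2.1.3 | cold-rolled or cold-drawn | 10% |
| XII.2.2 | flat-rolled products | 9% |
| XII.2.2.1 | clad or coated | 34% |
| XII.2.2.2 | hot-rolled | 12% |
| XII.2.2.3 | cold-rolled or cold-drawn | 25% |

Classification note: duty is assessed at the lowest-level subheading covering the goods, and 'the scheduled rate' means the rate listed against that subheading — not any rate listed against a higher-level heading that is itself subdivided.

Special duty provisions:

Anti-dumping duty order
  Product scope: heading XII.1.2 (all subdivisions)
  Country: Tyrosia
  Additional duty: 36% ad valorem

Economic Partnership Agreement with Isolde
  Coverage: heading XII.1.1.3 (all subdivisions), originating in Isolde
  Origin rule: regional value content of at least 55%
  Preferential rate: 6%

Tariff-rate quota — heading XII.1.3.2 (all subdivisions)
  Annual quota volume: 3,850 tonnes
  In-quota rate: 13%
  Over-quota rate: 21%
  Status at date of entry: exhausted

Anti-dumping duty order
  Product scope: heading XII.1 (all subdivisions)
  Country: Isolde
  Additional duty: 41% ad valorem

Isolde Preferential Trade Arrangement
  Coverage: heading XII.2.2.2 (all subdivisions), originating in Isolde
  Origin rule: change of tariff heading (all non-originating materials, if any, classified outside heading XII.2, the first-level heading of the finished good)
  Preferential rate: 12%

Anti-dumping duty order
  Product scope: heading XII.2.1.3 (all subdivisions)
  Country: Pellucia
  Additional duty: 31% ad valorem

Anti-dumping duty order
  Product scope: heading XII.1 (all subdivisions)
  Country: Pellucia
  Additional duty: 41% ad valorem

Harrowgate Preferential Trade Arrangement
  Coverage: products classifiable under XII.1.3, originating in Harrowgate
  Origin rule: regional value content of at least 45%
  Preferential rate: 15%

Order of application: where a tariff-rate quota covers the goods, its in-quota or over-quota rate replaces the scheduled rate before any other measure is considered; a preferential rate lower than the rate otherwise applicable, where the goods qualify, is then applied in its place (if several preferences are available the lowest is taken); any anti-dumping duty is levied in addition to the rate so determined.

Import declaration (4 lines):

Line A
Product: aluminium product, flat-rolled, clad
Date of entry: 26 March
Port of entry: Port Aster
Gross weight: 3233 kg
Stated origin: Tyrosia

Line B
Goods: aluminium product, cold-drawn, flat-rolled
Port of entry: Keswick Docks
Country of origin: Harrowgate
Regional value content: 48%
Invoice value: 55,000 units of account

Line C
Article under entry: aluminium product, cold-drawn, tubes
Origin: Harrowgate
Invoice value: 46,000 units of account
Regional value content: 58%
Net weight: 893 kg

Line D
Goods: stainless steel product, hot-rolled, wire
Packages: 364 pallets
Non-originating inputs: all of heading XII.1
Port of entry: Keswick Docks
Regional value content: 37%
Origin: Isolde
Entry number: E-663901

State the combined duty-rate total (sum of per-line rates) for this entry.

Line A: aluminium → XII.1; flat-rolled → XII.1.2; clad → XII.1.2.2. Scheduled 22%. anti-dumping (Tyrosia, XII.1.2): +36%; total 22% + 36% = 58%. → 58%.
Line B: aluminium → XII.1; flat-rolled → XII.1.2; cold-drawn → XII.1.2.1. Scheduled 30%. Harrowgate agreement on XII.1.3: XII.1.2.1 not covered. → 30%.
Line C: aluminium → XII.1; tubes → XII.1.3; cold-drawn → XII.1.3.2. Scheduled 18%. quota on XII.1.3.2 exhausted → over-quota 21%; Harrowgate agreement on XII.1.3: RVC ≥ 45% → 15% available; preferential 15%. → 15%.
Line D: stainless steel → XII.2; wire → XII.2.1; hot-rolled → XII.2.1.1. Scheduled 2%. Isolde agreement on XII.1.1.3: XII.2.1.1 not covered; Isolde agreement on XII.2.2.2: XII.2.1.1 not covered. → 2%.
Sum: 58% + 30% + 15% + 2% = 105%.

105%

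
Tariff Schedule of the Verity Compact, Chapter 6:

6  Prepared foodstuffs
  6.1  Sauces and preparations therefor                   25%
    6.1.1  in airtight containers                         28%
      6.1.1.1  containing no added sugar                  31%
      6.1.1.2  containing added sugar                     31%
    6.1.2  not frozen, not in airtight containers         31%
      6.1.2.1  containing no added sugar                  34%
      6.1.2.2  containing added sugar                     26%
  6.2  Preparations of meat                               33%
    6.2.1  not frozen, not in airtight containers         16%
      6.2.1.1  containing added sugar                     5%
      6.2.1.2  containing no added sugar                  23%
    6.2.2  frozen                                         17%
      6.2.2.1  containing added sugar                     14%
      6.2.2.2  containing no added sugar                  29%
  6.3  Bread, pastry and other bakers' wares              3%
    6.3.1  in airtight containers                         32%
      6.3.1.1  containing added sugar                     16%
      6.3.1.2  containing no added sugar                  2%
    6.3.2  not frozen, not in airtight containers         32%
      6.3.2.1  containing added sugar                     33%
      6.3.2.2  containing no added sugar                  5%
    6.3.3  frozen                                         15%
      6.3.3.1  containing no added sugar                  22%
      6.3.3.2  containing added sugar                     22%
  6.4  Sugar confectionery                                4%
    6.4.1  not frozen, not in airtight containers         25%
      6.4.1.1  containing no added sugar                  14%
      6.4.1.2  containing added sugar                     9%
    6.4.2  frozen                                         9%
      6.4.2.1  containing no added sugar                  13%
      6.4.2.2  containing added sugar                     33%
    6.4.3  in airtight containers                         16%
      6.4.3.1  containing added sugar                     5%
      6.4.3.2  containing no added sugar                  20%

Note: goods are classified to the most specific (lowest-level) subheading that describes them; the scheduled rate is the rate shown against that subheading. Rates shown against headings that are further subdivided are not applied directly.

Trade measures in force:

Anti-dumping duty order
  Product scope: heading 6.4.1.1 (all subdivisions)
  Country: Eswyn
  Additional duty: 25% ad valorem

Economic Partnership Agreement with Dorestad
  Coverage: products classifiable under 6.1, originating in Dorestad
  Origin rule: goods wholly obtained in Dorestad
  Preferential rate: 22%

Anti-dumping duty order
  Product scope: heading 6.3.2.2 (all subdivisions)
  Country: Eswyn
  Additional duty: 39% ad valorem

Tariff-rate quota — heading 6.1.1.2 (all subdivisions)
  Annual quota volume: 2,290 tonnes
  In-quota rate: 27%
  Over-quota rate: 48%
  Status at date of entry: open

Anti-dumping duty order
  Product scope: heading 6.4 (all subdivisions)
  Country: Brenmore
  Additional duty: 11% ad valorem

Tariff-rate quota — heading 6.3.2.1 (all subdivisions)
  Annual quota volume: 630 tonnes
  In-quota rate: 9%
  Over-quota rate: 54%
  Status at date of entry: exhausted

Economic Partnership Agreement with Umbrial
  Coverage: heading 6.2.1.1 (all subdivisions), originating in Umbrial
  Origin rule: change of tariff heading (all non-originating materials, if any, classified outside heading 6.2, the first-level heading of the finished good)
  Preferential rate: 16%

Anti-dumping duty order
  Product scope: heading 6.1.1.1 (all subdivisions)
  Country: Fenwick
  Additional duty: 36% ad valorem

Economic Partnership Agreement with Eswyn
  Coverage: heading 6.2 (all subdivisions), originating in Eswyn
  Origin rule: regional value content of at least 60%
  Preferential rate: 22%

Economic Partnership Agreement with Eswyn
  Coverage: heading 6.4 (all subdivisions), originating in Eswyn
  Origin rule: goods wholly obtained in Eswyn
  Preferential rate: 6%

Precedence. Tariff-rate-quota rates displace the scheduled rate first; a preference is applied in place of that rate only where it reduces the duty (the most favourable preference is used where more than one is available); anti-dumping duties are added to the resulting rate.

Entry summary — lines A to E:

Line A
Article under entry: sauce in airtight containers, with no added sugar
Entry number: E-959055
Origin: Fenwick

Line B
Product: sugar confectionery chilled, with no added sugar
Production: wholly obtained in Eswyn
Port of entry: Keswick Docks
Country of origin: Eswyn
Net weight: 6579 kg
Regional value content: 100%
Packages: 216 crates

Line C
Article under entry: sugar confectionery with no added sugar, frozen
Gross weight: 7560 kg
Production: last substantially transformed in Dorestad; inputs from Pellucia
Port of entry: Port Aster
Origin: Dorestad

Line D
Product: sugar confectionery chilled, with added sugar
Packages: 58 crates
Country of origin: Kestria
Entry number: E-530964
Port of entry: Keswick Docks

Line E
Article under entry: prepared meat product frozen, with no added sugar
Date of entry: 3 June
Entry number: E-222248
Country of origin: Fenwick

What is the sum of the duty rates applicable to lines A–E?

149%

Line A: sauce → 6.1; in airtight containers → 6.1.1; with no added sugar → 6.1.1.1. Scheduled 31%. anti-dumping (Fenwick, 6.1.1.1): +36%; total 31% + 36% = 67%. → 67%.
Line B: sugar confectionery → 6.4; chilled → 6.4.1; with no added sugar → 6.4.1.1. Scheduled 14%. Eswyn agreement on 6.2: 6.4.1.1 not covered; Eswyn agreement on 6.4: wholly obtained → 6% available; preferential 6%; anti-dumping (Eswyn, 6.4.1.1): +25%; total 6% + 25% = 31%. → 31%.
Line C: sugar confectionery → 6.4; frozen → 6.4.2; with no added sugar → 6.4.2.1. Scheduled 13%. Dorestad agreement on 6.1: 6.4.2.1 not covered. → 13%.
Line D: sugar confectionery → 6.4; chilled → 6.4.1; with added sugar → 6.4.1.2. Scheduled 9%. No special measure applies. → 9%.
Line E: prepared meat product → 6.2; frozen → 6.2.2; with no added sugar → 6.2.2.2. Scheduled 29%. No special measure applies. → 29%.
Sum: 67% + 31% + 13% + 9% + 29% = 149%.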